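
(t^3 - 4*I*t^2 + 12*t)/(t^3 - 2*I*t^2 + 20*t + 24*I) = t/(t + 2*I)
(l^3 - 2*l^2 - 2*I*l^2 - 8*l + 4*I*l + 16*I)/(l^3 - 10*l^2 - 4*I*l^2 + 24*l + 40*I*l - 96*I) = (l^2 + l*(2 - 2*I) - 4*I)/(l^2 + l*(-6 - 4*I) + 24*I)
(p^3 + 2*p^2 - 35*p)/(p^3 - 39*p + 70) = p/(p - 2)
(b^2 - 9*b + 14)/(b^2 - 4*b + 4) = (b - 7)/(b - 2)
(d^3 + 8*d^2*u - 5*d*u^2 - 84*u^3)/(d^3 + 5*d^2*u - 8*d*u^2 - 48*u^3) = (d + 7*u)/(d + 4*u)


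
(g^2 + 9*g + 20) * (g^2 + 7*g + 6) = g^4 + 16*g^3 + 89*g^2 + 194*g + 120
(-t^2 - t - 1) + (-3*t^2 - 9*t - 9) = -4*t^2 - 10*t - 10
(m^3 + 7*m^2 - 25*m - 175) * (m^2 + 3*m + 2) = m^5 + 10*m^4 - 2*m^3 - 236*m^2 - 575*m - 350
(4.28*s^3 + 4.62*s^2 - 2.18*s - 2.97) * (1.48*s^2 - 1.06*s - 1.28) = 6.3344*s^5 + 2.3008*s^4 - 13.602*s^3 - 7.9984*s^2 + 5.9386*s + 3.8016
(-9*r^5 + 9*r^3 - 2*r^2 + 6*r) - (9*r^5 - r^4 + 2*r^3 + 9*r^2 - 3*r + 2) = -18*r^5 + r^4 + 7*r^3 - 11*r^2 + 9*r - 2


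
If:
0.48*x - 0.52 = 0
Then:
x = 1.08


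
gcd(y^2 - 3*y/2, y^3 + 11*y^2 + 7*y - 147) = 1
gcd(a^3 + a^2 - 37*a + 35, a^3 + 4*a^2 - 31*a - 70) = a^2 + 2*a - 35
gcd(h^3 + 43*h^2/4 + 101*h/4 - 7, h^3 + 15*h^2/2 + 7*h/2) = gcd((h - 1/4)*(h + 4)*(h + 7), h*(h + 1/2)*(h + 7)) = h + 7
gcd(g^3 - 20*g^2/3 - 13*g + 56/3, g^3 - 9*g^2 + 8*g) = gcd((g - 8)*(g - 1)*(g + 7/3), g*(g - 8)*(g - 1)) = g^2 - 9*g + 8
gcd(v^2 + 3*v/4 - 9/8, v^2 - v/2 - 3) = v + 3/2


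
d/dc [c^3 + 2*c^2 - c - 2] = 3*c^2 + 4*c - 1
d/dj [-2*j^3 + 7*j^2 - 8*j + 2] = -6*j^2 + 14*j - 8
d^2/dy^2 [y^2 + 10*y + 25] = 2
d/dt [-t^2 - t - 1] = -2*t - 1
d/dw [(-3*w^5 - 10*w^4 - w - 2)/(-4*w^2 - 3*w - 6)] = 4*w*(9*w^5 + 29*w^4 + 45*w^3 + 60*w^2 - w - 4)/(16*w^4 + 24*w^3 + 57*w^2 + 36*w + 36)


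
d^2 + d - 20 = (d - 4)*(d + 5)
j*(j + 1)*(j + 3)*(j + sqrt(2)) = j^4 + sqrt(2)*j^3 + 4*j^3 + 3*j^2 + 4*sqrt(2)*j^2 + 3*sqrt(2)*j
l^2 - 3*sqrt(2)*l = l*(l - 3*sqrt(2))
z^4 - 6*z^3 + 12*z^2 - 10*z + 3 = (z - 3)*(z - 1)^3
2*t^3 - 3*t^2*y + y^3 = (-t + y)^2*(2*t + y)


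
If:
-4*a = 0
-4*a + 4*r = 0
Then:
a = 0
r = 0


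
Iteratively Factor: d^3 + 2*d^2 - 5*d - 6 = (d + 1)*(d^2 + d - 6) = (d - 2)*(d + 1)*(d + 3)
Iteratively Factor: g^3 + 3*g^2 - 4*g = (g + 4)*(g^2 - g) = (g - 1)*(g + 4)*(g)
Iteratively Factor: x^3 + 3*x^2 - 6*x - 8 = (x + 1)*(x^2 + 2*x - 8) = (x + 1)*(x + 4)*(x - 2)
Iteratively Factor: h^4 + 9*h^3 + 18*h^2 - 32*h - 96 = (h + 3)*(h^3 + 6*h^2 - 32) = (h - 2)*(h + 3)*(h^2 + 8*h + 16) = (h - 2)*(h + 3)*(h + 4)*(h + 4)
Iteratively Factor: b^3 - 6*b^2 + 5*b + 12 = (b - 4)*(b^2 - 2*b - 3) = (b - 4)*(b + 1)*(b - 3)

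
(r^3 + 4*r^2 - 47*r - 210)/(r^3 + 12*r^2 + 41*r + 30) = (r - 7)/(r + 1)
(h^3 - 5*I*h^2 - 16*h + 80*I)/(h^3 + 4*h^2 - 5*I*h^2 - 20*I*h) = (h - 4)/h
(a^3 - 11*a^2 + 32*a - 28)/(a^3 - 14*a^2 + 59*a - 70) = (a - 2)/(a - 5)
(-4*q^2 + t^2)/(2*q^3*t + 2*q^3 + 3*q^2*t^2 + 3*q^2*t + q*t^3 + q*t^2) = (-2*q + t)/(q*(q*t + q + t^2 + t))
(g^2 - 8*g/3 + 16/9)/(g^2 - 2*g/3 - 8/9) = (3*g - 4)/(3*g + 2)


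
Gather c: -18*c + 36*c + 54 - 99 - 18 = 18*c - 63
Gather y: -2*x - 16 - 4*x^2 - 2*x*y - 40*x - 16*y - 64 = -4*x^2 - 42*x + y*(-2*x - 16) - 80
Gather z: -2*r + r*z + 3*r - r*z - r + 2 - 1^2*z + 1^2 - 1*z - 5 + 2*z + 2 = 0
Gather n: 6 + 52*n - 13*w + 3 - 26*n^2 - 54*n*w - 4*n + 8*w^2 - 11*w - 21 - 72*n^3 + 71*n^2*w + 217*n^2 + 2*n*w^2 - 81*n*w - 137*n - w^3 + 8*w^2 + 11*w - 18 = -72*n^3 + n^2*(71*w + 191) + n*(2*w^2 - 135*w - 89) - w^3 + 16*w^2 - 13*w - 30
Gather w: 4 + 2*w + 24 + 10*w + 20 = 12*w + 48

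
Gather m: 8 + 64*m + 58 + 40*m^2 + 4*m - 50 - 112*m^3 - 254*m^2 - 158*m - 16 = -112*m^3 - 214*m^2 - 90*m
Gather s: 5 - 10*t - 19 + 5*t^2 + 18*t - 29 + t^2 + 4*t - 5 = 6*t^2 + 12*t - 48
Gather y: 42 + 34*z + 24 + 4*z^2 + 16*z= 4*z^2 + 50*z + 66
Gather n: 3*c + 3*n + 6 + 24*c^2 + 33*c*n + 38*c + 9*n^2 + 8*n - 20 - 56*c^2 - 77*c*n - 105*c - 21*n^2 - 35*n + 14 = -32*c^2 - 64*c - 12*n^2 + n*(-44*c - 24)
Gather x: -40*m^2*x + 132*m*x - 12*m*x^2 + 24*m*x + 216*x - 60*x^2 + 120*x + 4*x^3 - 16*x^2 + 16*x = 4*x^3 + x^2*(-12*m - 76) + x*(-40*m^2 + 156*m + 352)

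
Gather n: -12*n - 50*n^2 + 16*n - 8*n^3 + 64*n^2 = -8*n^3 + 14*n^2 + 4*n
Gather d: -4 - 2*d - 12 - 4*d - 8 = -6*d - 24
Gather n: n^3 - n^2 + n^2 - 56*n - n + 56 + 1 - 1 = n^3 - 57*n + 56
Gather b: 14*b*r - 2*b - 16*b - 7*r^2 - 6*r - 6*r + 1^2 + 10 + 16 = b*(14*r - 18) - 7*r^2 - 12*r + 27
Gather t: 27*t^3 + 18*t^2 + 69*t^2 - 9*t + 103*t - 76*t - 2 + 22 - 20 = 27*t^3 + 87*t^2 + 18*t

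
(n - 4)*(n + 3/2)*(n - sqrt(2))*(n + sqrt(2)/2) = n^4 - 5*n^3/2 - sqrt(2)*n^3/2 - 7*n^2 + 5*sqrt(2)*n^2/4 + 5*n/2 + 3*sqrt(2)*n + 6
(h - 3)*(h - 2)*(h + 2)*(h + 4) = h^4 + h^3 - 16*h^2 - 4*h + 48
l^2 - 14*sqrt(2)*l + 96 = (l - 8*sqrt(2))*(l - 6*sqrt(2))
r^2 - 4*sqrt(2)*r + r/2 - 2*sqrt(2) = (r + 1/2)*(r - 4*sqrt(2))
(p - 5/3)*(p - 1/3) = p^2 - 2*p + 5/9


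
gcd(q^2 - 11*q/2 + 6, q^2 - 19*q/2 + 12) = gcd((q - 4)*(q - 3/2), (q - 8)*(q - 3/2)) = q - 3/2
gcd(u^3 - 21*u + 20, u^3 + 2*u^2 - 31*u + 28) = u^2 - 5*u + 4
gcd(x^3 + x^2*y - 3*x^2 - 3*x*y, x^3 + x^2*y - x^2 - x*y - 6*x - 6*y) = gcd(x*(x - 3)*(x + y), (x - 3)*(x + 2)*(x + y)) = x^2 + x*y - 3*x - 3*y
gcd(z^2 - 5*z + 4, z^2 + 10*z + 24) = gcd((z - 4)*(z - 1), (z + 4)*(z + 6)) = 1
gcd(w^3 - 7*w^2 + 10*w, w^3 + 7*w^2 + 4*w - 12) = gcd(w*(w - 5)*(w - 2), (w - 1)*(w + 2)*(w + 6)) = 1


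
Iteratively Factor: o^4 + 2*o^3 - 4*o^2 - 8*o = (o + 2)*(o^3 - 4*o) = (o - 2)*(o + 2)*(o^2 + 2*o) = o*(o - 2)*(o + 2)*(o + 2)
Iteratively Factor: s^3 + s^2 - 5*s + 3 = (s - 1)*(s^2 + 2*s - 3) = (s - 1)*(s + 3)*(s - 1)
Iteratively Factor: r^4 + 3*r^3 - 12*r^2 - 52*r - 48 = (r - 4)*(r^3 + 7*r^2 + 16*r + 12) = (r - 4)*(r + 2)*(r^2 + 5*r + 6) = (r - 4)*(r + 2)^2*(r + 3)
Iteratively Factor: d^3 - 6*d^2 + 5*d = (d - 1)*(d^2 - 5*d) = d*(d - 1)*(d - 5)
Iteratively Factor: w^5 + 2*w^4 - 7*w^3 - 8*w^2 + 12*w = (w + 3)*(w^4 - w^3 - 4*w^2 + 4*w) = (w + 2)*(w + 3)*(w^3 - 3*w^2 + 2*w) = (w - 1)*(w + 2)*(w + 3)*(w^2 - 2*w) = (w - 2)*(w - 1)*(w + 2)*(w + 3)*(w)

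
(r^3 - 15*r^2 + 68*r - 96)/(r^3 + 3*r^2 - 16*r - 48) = (r^2 - 11*r + 24)/(r^2 + 7*r + 12)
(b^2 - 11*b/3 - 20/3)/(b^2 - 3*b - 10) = (b + 4/3)/(b + 2)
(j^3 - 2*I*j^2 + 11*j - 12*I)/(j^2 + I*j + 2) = (j^2 - I*j + 12)/(j + 2*I)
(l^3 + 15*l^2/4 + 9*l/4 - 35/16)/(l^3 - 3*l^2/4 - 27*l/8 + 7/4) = (l + 5/2)/(l - 2)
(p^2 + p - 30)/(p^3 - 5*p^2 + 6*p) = (p^2 + p - 30)/(p*(p^2 - 5*p + 6))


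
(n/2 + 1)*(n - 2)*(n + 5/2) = n^3/2 + 5*n^2/4 - 2*n - 5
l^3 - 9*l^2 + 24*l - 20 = (l - 5)*(l - 2)^2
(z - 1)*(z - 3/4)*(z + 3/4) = z^3 - z^2 - 9*z/16 + 9/16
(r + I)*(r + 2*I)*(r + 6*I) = r^3 + 9*I*r^2 - 20*r - 12*I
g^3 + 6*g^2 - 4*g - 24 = (g - 2)*(g + 2)*(g + 6)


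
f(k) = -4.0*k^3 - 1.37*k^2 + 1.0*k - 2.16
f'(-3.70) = -153.14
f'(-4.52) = -231.78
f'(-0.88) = -5.88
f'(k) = -12.0*k^2 - 2.74*k + 1.0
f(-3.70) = 178.00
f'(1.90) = -47.53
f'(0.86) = -10.23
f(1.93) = -34.09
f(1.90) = -32.64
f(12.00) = -7099.44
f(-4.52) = 334.71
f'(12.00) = -1759.88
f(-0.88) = -1.38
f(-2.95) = 85.66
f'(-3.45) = -132.38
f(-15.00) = 13174.59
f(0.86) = -4.86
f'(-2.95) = -95.35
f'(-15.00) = -2657.90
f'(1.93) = -48.99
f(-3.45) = 142.34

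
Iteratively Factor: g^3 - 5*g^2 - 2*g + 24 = (g + 2)*(g^2 - 7*g + 12) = (g - 4)*(g + 2)*(g - 3)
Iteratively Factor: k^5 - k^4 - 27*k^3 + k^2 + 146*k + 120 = (k - 5)*(k^4 + 4*k^3 - 7*k^2 - 34*k - 24) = (k - 5)*(k + 4)*(k^3 - 7*k - 6) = (k - 5)*(k + 2)*(k + 4)*(k^2 - 2*k - 3) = (k - 5)*(k + 1)*(k + 2)*(k + 4)*(k - 3)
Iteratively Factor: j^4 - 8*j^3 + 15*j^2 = (j)*(j^3 - 8*j^2 + 15*j) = j^2*(j^2 - 8*j + 15) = j^2*(j - 3)*(j - 5)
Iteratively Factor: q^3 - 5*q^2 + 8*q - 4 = (q - 2)*(q^2 - 3*q + 2) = (q - 2)*(q - 1)*(q - 2)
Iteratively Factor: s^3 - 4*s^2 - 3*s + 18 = (s + 2)*(s^2 - 6*s + 9) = (s - 3)*(s + 2)*(s - 3)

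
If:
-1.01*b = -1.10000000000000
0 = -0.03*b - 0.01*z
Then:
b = 1.09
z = -3.27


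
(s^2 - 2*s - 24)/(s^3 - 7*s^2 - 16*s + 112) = (s - 6)/(s^2 - 11*s + 28)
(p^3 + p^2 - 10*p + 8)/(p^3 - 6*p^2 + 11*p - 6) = (p + 4)/(p - 3)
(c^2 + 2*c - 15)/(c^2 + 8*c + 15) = (c - 3)/(c + 3)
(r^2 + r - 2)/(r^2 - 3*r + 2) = (r + 2)/(r - 2)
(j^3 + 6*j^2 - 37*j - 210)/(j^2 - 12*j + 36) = (j^2 + 12*j + 35)/(j - 6)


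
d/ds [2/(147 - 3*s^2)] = 4*s/(3*(s^2 - 49)^2)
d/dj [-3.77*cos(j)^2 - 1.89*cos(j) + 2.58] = (7.54*cos(j) + 1.89)*sin(j)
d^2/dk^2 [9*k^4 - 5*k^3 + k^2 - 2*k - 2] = 108*k^2 - 30*k + 2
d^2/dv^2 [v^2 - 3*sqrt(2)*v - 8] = 2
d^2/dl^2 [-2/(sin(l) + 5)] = 2*(sin(l)^2 - 5*sin(l) - 2)/(sin(l) + 5)^3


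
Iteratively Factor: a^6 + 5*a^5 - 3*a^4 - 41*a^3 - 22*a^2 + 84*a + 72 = (a - 2)*(a^5 + 7*a^4 + 11*a^3 - 19*a^2 - 60*a - 36) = (a - 2)*(a + 1)*(a^4 + 6*a^3 + 5*a^2 - 24*a - 36) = (a - 2)^2*(a + 1)*(a^3 + 8*a^2 + 21*a + 18) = (a - 2)^2*(a + 1)*(a + 2)*(a^2 + 6*a + 9) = (a - 2)^2*(a + 1)*(a + 2)*(a + 3)*(a + 3)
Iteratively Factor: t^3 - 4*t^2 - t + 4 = (t + 1)*(t^2 - 5*t + 4) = (t - 1)*(t + 1)*(t - 4)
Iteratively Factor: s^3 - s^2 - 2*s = (s + 1)*(s^2 - 2*s) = s*(s + 1)*(s - 2)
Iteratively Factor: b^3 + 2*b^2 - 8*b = (b - 2)*(b^2 + 4*b) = b*(b - 2)*(b + 4)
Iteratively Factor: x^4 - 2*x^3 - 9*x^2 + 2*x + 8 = (x - 4)*(x^3 + 2*x^2 - x - 2) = (x - 4)*(x - 1)*(x^2 + 3*x + 2) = (x - 4)*(x - 1)*(x + 1)*(x + 2)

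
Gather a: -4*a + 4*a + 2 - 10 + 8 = 0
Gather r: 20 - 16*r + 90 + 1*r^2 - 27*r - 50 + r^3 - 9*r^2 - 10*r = r^3 - 8*r^2 - 53*r + 60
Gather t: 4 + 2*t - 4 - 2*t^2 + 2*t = -2*t^2 + 4*t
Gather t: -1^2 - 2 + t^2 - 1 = t^2 - 4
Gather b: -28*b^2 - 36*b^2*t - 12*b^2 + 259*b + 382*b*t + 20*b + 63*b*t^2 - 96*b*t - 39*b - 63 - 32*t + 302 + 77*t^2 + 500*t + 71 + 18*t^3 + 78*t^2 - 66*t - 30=b^2*(-36*t - 40) + b*(63*t^2 + 286*t + 240) + 18*t^3 + 155*t^2 + 402*t + 280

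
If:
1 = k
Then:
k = 1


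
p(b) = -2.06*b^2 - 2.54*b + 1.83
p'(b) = -4.12*b - 2.54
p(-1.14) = 2.05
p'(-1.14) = 2.16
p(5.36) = -70.97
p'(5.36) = -24.62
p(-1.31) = 1.62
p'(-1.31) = 2.86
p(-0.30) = 2.41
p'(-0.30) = -1.30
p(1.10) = -3.46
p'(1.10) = -7.07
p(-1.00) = 2.31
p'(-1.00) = 1.58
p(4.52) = -51.74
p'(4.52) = -21.16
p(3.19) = -27.24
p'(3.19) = -15.68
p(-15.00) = -423.57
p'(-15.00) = 59.26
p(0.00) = 1.83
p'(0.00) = -2.54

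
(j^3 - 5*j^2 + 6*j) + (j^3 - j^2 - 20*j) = 2*j^3 - 6*j^2 - 14*j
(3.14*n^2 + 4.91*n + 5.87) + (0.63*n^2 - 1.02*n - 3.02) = 3.77*n^2 + 3.89*n + 2.85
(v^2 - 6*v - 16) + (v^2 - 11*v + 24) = 2*v^2 - 17*v + 8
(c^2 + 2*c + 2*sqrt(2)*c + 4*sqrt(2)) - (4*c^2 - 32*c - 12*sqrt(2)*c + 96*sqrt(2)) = -3*c^2 + 14*sqrt(2)*c + 34*c - 92*sqrt(2)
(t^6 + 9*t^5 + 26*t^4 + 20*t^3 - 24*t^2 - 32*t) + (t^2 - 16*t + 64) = t^6 + 9*t^5 + 26*t^4 + 20*t^3 - 23*t^2 - 48*t + 64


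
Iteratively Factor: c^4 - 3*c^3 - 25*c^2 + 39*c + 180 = (c - 4)*(c^3 + c^2 - 21*c - 45) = (c - 4)*(c + 3)*(c^2 - 2*c - 15) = (c - 5)*(c - 4)*(c + 3)*(c + 3)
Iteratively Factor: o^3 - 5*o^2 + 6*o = (o - 3)*(o^2 - 2*o) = o*(o - 3)*(o - 2)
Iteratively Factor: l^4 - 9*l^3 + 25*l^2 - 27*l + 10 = (l - 5)*(l^3 - 4*l^2 + 5*l - 2) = (l - 5)*(l - 2)*(l^2 - 2*l + 1) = (l - 5)*(l - 2)*(l - 1)*(l - 1)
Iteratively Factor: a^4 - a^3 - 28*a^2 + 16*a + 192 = (a + 4)*(a^3 - 5*a^2 - 8*a + 48) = (a - 4)*(a + 4)*(a^2 - a - 12) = (a - 4)^2*(a + 4)*(a + 3)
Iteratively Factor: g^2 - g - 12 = (g + 3)*(g - 4)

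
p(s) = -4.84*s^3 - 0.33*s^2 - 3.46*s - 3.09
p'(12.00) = -2102.26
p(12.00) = -8455.65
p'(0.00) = -3.46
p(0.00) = -3.09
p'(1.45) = -34.95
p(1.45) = -23.56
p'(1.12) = -22.41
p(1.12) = -14.18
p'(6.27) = -578.42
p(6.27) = -1230.78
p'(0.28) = -4.78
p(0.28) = -4.19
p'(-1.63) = -40.96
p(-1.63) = 22.63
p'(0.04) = -3.51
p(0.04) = -3.23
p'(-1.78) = -48.29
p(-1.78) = 29.32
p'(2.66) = -107.95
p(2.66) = -105.72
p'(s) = -14.52*s^2 - 0.66*s - 3.46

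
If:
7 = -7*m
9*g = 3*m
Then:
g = -1/3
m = -1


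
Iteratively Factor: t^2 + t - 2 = (t + 2)*(t - 1)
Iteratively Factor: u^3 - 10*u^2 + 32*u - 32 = (u - 2)*(u^2 - 8*u + 16) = (u - 4)*(u - 2)*(u - 4)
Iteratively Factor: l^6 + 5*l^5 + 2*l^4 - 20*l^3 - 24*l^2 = (l + 2)*(l^5 + 3*l^4 - 4*l^3 - 12*l^2) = l*(l + 2)*(l^4 + 3*l^3 - 4*l^2 - 12*l) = l*(l + 2)*(l + 3)*(l^3 - 4*l) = l*(l - 2)*(l + 2)*(l + 3)*(l^2 + 2*l) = l*(l - 2)*(l + 2)^2*(l + 3)*(l)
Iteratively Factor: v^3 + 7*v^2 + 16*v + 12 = (v + 3)*(v^2 + 4*v + 4) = (v + 2)*(v + 3)*(v + 2)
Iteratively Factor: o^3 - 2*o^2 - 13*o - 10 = (o + 1)*(o^2 - 3*o - 10) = (o - 5)*(o + 1)*(o + 2)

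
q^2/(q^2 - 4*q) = q/(q - 4)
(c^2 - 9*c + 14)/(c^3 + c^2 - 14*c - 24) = (c^2 - 9*c + 14)/(c^3 + c^2 - 14*c - 24)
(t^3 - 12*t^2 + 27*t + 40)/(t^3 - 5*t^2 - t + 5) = (t - 8)/(t - 1)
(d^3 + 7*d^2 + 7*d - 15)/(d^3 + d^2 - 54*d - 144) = (d^2 + 4*d - 5)/(d^2 - 2*d - 48)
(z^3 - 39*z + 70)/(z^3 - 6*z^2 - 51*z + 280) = (z - 2)/(z - 8)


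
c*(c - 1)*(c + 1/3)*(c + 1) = c^4 + c^3/3 - c^2 - c/3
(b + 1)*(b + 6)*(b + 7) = b^3 + 14*b^2 + 55*b + 42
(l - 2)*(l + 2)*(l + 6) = l^3 + 6*l^2 - 4*l - 24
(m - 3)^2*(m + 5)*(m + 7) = m^4 + 6*m^3 - 28*m^2 - 102*m + 315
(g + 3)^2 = g^2 + 6*g + 9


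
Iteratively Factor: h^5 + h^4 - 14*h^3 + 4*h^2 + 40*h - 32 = (h - 2)*(h^4 + 3*h^3 - 8*h^2 - 12*h + 16) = (h - 2)*(h - 1)*(h^3 + 4*h^2 - 4*h - 16) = (h - 2)*(h - 1)*(h + 4)*(h^2 - 4) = (h - 2)*(h - 1)*(h + 2)*(h + 4)*(h - 2)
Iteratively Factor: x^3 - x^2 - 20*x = (x - 5)*(x^2 + 4*x) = (x - 5)*(x + 4)*(x)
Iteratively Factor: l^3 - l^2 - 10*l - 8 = (l + 2)*(l^2 - 3*l - 4) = (l + 1)*(l + 2)*(l - 4)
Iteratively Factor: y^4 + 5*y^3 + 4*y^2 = (y)*(y^3 + 5*y^2 + 4*y) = y*(y + 4)*(y^2 + y) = y*(y + 1)*(y + 4)*(y)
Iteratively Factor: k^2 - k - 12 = (k - 4)*(k + 3)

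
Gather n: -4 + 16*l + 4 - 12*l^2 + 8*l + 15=-12*l^2 + 24*l + 15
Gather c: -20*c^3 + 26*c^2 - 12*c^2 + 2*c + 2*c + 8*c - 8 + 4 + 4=-20*c^3 + 14*c^2 + 12*c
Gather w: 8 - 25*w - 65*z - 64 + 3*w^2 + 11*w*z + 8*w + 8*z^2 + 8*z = 3*w^2 + w*(11*z - 17) + 8*z^2 - 57*z - 56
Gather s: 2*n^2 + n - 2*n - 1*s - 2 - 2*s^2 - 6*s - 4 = 2*n^2 - n - 2*s^2 - 7*s - 6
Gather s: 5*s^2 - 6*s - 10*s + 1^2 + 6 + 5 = 5*s^2 - 16*s + 12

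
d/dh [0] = 0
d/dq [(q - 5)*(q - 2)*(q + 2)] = 3*q^2 - 10*q - 4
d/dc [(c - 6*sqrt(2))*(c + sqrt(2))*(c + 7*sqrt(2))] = 3*c^2 + 4*sqrt(2)*c - 82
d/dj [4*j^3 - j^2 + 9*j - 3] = 12*j^2 - 2*j + 9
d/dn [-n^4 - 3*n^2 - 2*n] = -4*n^3 - 6*n - 2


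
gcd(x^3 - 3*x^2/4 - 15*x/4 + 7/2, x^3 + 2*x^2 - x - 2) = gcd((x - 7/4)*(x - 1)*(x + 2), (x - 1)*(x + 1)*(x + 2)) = x^2 + x - 2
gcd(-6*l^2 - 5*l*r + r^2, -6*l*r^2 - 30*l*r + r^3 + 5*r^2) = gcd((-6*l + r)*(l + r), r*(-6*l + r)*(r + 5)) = -6*l + r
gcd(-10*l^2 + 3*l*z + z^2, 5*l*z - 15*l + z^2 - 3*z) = 5*l + z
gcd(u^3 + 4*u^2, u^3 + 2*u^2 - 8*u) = u^2 + 4*u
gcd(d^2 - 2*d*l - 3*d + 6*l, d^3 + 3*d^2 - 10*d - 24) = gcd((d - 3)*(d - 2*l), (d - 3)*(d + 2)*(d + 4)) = d - 3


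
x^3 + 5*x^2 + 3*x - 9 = (x - 1)*(x + 3)^2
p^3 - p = p*(p - 1)*(p + 1)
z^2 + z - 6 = (z - 2)*(z + 3)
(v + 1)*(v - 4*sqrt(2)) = v^2 - 4*sqrt(2)*v + v - 4*sqrt(2)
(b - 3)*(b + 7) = b^2 + 4*b - 21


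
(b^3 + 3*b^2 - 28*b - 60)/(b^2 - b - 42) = (b^2 - 3*b - 10)/(b - 7)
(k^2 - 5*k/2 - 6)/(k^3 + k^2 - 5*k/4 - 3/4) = 2*(k - 4)/(2*k^2 - k - 1)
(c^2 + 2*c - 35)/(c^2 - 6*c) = (c^2 + 2*c - 35)/(c*(c - 6))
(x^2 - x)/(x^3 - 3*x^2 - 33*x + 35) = x/(x^2 - 2*x - 35)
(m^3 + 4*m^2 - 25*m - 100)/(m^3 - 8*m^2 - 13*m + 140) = (m + 5)/(m - 7)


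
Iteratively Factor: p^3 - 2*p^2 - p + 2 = (p - 2)*(p^2 - 1) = (p - 2)*(p - 1)*(p + 1)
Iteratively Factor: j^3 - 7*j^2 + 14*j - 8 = (j - 4)*(j^2 - 3*j + 2) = (j - 4)*(j - 1)*(j - 2)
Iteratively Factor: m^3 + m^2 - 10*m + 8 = (m - 1)*(m^2 + 2*m - 8) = (m - 2)*(m - 1)*(m + 4)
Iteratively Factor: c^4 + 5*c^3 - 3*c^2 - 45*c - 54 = (c - 3)*(c^3 + 8*c^2 + 21*c + 18) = (c - 3)*(c + 3)*(c^2 + 5*c + 6) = (c - 3)*(c + 2)*(c + 3)*(c + 3)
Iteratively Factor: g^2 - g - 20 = (g - 5)*(g + 4)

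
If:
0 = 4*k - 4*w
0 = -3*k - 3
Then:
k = -1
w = -1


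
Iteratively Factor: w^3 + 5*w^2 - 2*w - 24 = (w + 3)*(w^2 + 2*w - 8) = (w + 3)*(w + 4)*(w - 2)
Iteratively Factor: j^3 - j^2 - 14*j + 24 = (j + 4)*(j^2 - 5*j + 6) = (j - 2)*(j + 4)*(j - 3)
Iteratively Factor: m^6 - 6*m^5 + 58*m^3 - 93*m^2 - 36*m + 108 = (m - 2)*(m^5 - 4*m^4 - 8*m^3 + 42*m^2 - 9*m - 54) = (m - 2)*(m + 1)*(m^4 - 5*m^3 - 3*m^2 + 45*m - 54) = (m - 2)*(m + 1)*(m + 3)*(m^3 - 8*m^2 + 21*m - 18) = (m - 3)*(m - 2)*(m + 1)*(m + 3)*(m^2 - 5*m + 6) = (m - 3)*(m - 2)^2*(m + 1)*(m + 3)*(m - 3)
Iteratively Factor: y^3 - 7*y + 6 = (y - 1)*(y^2 + y - 6) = (y - 1)*(y + 3)*(y - 2)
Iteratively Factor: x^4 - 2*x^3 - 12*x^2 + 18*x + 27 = (x - 3)*(x^3 + x^2 - 9*x - 9) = (x - 3)*(x + 3)*(x^2 - 2*x - 3) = (x - 3)*(x + 1)*(x + 3)*(x - 3)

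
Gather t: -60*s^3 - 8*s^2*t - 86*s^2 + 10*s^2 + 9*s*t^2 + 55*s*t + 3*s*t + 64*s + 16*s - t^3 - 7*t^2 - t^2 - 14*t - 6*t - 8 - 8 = -60*s^3 - 76*s^2 + 80*s - t^3 + t^2*(9*s - 8) + t*(-8*s^2 + 58*s - 20) - 16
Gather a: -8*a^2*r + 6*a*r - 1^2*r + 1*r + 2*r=-8*a^2*r + 6*a*r + 2*r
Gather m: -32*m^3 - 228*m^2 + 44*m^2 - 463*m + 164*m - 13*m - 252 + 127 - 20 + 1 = -32*m^3 - 184*m^2 - 312*m - 144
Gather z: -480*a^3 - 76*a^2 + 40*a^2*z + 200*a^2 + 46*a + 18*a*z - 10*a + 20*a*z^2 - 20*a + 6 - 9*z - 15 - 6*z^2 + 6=-480*a^3 + 124*a^2 + 16*a + z^2*(20*a - 6) + z*(40*a^2 + 18*a - 9) - 3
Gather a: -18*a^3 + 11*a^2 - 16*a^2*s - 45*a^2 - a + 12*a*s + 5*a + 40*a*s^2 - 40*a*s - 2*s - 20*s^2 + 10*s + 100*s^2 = -18*a^3 + a^2*(-16*s - 34) + a*(40*s^2 - 28*s + 4) + 80*s^2 + 8*s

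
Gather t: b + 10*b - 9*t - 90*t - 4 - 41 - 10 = 11*b - 99*t - 55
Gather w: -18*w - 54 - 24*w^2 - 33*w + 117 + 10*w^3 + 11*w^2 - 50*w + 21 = 10*w^3 - 13*w^2 - 101*w + 84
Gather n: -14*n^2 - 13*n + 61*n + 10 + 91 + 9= -14*n^2 + 48*n + 110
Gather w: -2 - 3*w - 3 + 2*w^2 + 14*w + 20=2*w^2 + 11*w + 15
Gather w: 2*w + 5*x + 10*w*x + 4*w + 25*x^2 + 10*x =w*(10*x + 6) + 25*x^2 + 15*x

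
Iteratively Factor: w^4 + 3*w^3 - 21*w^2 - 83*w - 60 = (w + 4)*(w^3 - w^2 - 17*w - 15) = (w - 5)*(w + 4)*(w^2 + 4*w + 3) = (w - 5)*(w + 1)*(w + 4)*(w + 3)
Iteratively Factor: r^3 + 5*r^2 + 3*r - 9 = (r + 3)*(r^2 + 2*r - 3) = (r + 3)^2*(r - 1)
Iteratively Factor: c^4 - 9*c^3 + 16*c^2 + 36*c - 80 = (c - 5)*(c^3 - 4*c^2 - 4*c + 16) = (c - 5)*(c - 2)*(c^2 - 2*c - 8) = (c - 5)*(c - 2)*(c + 2)*(c - 4)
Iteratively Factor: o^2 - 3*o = (o - 3)*(o)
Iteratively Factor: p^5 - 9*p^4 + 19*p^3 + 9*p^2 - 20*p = (p - 5)*(p^4 - 4*p^3 - p^2 + 4*p) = (p - 5)*(p - 1)*(p^3 - 3*p^2 - 4*p) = (p - 5)*(p - 4)*(p - 1)*(p^2 + p) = p*(p - 5)*(p - 4)*(p - 1)*(p + 1)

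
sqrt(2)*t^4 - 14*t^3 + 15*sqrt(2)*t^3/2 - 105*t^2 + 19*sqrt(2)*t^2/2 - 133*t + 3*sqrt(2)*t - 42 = (t + 1)*(t + 6)*(t - 7*sqrt(2))*(sqrt(2)*t + sqrt(2)/2)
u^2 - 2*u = u*(u - 2)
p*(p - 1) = p^2 - p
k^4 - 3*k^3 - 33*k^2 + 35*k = k*(k - 7)*(k - 1)*(k + 5)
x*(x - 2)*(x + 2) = x^3 - 4*x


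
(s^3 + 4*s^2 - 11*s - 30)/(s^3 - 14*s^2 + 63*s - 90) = (s^2 + 7*s + 10)/(s^2 - 11*s + 30)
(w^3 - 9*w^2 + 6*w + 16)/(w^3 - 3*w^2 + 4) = (w - 8)/(w - 2)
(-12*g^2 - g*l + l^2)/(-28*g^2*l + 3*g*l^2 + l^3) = (3*g + l)/(l*(7*g + l))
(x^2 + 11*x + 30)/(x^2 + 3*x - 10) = (x + 6)/(x - 2)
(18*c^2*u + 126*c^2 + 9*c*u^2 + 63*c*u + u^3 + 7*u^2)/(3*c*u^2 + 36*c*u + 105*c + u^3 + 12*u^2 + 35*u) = (6*c + u)/(u + 5)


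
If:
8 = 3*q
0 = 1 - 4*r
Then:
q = 8/3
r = 1/4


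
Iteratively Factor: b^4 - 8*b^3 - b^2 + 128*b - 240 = (b - 5)*(b^3 - 3*b^2 - 16*b + 48) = (b - 5)*(b + 4)*(b^2 - 7*b + 12) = (b - 5)*(b - 4)*(b + 4)*(b - 3)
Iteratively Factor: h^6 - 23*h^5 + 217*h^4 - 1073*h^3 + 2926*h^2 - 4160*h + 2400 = (h - 2)*(h^5 - 21*h^4 + 175*h^3 - 723*h^2 + 1480*h - 1200) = (h - 5)*(h - 2)*(h^4 - 16*h^3 + 95*h^2 - 248*h + 240) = (h - 5)*(h - 3)*(h - 2)*(h^3 - 13*h^2 + 56*h - 80) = (h - 5)*(h - 4)*(h - 3)*(h - 2)*(h^2 - 9*h + 20) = (h - 5)*(h - 4)^2*(h - 3)*(h - 2)*(h - 5)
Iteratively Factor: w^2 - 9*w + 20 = (w - 5)*(w - 4)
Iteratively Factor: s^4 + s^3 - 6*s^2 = (s)*(s^3 + s^2 - 6*s) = s^2*(s^2 + s - 6) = s^2*(s + 3)*(s - 2)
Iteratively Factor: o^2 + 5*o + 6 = (o + 3)*(o + 2)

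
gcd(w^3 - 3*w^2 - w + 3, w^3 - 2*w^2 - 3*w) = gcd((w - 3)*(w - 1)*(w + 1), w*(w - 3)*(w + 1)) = w^2 - 2*w - 3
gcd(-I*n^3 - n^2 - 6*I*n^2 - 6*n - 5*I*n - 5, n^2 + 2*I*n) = 1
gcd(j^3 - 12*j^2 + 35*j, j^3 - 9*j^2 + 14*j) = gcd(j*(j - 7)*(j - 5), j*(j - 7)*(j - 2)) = j^2 - 7*j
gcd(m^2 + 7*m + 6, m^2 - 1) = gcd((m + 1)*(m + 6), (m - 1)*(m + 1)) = m + 1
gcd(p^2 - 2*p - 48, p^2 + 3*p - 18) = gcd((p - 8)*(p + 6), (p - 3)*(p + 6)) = p + 6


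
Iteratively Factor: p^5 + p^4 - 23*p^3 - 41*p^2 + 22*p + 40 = (p + 2)*(p^4 - p^3 - 21*p^2 + p + 20) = (p + 2)*(p + 4)*(p^3 - 5*p^2 - p + 5) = (p - 5)*(p + 2)*(p + 4)*(p^2 - 1) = (p - 5)*(p + 1)*(p + 2)*(p + 4)*(p - 1)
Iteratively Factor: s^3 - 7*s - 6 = (s - 3)*(s^2 + 3*s + 2) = (s - 3)*(s + 1)*(s + 2)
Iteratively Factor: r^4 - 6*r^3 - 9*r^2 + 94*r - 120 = (r - 5)*(r^3 - r^2 - 14*r + 24) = (r - 5)*(r + 4)*(r^2 - 5*r + 6) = (r - 5)*(r - 3)*(r + 4)*(r - 2)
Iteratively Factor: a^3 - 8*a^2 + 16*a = (a)*(a^2 - 8*a + 16) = a*(a - 4)*(a - 4)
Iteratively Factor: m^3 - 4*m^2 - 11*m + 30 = (m + 3)*(m^2 - 7*m + 10) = (m - 2)*(m + 3)*(m - 5)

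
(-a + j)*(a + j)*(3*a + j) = -3*a^3 - a^2*j + 3*a*j^2 + j^3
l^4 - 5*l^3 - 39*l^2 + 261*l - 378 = (l - 6)*(l - 3)^2*(l + 7)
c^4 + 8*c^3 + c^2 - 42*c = c*(c - 2)*(c + 3)*(c + 7)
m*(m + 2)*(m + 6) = m^3 + 8*m^2 + 12*m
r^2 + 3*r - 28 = (r - 4)*(r + 7)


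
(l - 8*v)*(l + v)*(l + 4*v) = l^3 - 3*l^2*v - 36*l*v^2 - 32*v^3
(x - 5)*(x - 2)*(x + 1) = x^3 - 6*x^2 + 3*x + 10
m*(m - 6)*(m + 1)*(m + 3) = m^4 - 2*m^3 - 21*m^2 - 18*m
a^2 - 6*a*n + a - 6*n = (a + 1)*(a - 6*n)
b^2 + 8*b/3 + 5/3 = (b + 1)*(b + 5/3)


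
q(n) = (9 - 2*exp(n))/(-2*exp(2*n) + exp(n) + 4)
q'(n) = (9 - 2*exp(n))*(4*exp(2*n) - exp(n))/(-2*exp(2*n) + exp(n) + 4)^2 - 2*exp(n)/(-2*exp(2*n) + exp(n) + 4) = (-(2*exp(n) - 9)*(4*exp(n) - 1) + 4*exp(2*n) - 2*exp(n) - 8)*exp(n)/(-2*exp(2*n) + exp(n) + 4)^2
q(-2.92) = 2.20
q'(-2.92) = -0.05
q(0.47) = 12.08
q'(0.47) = 210.80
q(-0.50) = 2.01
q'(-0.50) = 0.14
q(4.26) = 0.01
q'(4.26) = -0.01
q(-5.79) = 2.25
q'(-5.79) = -0.00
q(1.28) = -0.10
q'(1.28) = 0.65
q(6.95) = 0.00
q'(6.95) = -0.00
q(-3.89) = 2.23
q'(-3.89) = -0.02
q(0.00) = 2.33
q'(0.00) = 1.67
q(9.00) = 0.00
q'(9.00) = 0.00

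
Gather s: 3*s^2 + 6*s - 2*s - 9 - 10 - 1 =3*s^2 + 4*s - 20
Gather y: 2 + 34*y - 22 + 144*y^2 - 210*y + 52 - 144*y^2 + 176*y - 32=0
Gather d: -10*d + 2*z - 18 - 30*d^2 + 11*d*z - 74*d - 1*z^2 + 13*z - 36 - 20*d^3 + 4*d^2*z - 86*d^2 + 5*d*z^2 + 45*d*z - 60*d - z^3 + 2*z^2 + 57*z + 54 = -20*d^3 + d^2*(4*z - 116) + d*(5*z^2 + 56*z - 144) - z^3 + z^2 + 72*z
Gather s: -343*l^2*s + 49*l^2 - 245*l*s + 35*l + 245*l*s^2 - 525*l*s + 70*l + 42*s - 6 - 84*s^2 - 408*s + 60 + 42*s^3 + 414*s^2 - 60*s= 49*l^2 + 105*l + 42*s^3 + s^2*(245*l + 330) + s*(-343*l^2 - 770*l - 426) + 54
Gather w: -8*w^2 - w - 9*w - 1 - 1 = -8*w^2 - 10*w - 2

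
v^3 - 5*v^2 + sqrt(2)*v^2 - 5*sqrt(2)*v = v*(v - 5)*(v + sqrt(2))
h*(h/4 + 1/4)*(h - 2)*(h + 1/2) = h^4/4 - h^3/8 - 5*h^2/8 - h/4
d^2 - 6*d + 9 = (d - 3)^2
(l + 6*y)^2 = l^2 + 12*l*y + 36*y^2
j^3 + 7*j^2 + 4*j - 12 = (j - 1)*(j + 2)*(j + 6)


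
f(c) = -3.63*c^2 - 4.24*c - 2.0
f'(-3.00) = 17.54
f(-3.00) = -21.95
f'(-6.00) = 39.32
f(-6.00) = -107.24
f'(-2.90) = 16.81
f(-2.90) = -20.23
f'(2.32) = -21.08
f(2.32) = -31.37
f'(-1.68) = 7.96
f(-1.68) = -5.12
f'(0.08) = -4.82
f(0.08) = -2.36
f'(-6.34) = 41.79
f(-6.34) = -121.03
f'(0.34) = -6.71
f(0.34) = -3.86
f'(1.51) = -15.20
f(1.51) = -16.68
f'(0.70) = -9.32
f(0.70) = -6.75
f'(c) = -7.26*c - 4.24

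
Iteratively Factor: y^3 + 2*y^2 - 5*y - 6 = (y + 3)*(y^2 - y - 2) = (y + 1)*(y + 3)*(y - 2)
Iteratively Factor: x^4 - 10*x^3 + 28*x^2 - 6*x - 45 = (x - 5)*(x^3 - 5*x^2 + 3*x + 9) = (x - 5)*(x - 3)*(x^2 - 2*x - 3) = (x - 5)*(x - 3)^2*(x + 1)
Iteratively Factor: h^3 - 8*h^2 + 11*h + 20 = (h - 4)*(h^2 - 4*h - 5) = (h - 4)*(h + 1)*(h - 5)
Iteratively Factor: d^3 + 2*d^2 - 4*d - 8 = (d + 2)*(d^2 - 4) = (d - 2)*(d + 2)*(d + 2)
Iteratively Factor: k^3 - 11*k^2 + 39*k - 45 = (k - 5)*(k^2 - 6*k + 9) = (k - 5)*(k - 3)*(k - 3)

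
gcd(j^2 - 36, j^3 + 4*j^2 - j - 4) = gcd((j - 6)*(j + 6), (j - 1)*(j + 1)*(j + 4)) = 1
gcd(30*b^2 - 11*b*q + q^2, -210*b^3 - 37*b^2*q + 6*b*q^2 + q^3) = -6*b + q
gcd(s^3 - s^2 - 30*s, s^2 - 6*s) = s^2 - 6*s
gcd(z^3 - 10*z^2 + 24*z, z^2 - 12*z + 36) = z - 6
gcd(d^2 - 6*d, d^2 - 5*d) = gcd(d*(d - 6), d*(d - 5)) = d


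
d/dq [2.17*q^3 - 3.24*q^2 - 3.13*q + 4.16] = 6.51*q^2 - 6.48*q - 3.13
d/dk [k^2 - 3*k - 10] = 2*k - 3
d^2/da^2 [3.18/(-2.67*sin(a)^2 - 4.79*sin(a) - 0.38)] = (90.679608*sin(a)^4 + 122.009922*sin(a)^3 - 75.962886*sin(a)^2 - 249.80808*sin(a) - 139.47162)/(2.67*sin(a)^2 + 4.79*sin(a) + 0.38)^3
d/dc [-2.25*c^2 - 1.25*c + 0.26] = -4.5*c - 1.25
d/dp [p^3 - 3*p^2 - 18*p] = 3*p^2 - 6*p - 18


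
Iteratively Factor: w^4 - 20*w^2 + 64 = (w + 4)*(w^3 - 4*w^2 - 4*w + 16) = (w + 2)*(w + 4)*(w^2 - 6*w + 8) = (w - 4)*(w + 2)*(w + 4)*(w - 2)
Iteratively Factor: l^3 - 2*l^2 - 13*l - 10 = (l + 1)*(l^2 - 3*l - 10) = (l - 5)*(l + 1)*(l + 2)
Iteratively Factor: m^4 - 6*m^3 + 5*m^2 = (m)*(m^3 - 6*m^2 + 5*m) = m*(m - 1)*(m^2 - 5*m) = m*(m - 5)*(m - 1)*(m)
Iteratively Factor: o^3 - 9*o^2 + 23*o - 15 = (o - 3)*(o^2 - 6*o + 5) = (o - 5)*(o - 3)*(o - 1)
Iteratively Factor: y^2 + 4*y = (y + 4)*(y)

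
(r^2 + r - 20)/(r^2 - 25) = (r - 4)/(r - 5)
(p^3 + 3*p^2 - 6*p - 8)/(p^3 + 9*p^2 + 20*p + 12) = (p^2 + 2*p - 8)/(p^2 + 8*p + 12)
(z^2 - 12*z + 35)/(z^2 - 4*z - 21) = (z - 5)/(z + 3)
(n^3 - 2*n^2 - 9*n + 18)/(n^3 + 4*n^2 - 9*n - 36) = (n - 2)/(n + 4)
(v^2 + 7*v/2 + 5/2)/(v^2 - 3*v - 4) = (v + 5/2)/(v - 4)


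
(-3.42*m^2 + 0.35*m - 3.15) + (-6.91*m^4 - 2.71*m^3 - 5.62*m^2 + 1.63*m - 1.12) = -6.91*m^4 - 2.71*m^3 - 9.04*m^2 + 1.98*m - 4.27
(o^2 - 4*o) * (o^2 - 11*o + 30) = o^4 - 15*o^3 + 74*o^2 - 120*o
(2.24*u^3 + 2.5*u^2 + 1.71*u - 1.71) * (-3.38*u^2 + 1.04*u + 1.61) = -7.5712*u^5 - 6.1204*u^4 + 0.426600000000001*u^3 + 11.5832*u^2 + 0.9747*u - 2.7531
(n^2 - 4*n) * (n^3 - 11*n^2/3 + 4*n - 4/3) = n^5 - 23*n^4/3 + 56*n^3/3 - 52*n^2/3 + 16*n/3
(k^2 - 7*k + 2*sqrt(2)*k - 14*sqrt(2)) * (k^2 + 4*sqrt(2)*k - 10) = k^4 - 7*k^3 + 6*sqrt(2)*k^3 - 42*sqrt(2)*k^2 + 6*k^2 - 42*k - 20*sqrt(2)*k + 140*sqrt(2)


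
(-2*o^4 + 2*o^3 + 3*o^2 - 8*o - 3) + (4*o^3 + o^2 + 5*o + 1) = -2*o^4 + 6*o^3 + 4*o^2 - 3*o - 2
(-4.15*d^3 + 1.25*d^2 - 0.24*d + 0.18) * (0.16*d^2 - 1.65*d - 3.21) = -0.664*d^5 + 7.0475*d^4 + 11.2206*d^3 - 3.5877*d^2 + 0.4734*d - 0.5778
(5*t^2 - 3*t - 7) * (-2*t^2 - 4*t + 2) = -10*t^4 - 14*t^3 + 36*t^2 + 22*t - 14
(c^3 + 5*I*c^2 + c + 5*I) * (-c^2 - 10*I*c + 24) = -c^5 - 15*I*c^4 + 73*c^3 + 105*I*c^2 + 74*c + 120*I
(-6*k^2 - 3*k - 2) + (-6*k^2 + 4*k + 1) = -12*k^2 + k - 1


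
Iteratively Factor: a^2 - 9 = (a + 3)*(a - 3)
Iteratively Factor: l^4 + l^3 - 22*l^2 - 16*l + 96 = (l + 3)*(l^3 - 2*l^2 - 16*l + 32) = (l + 3)*(l + 4)*(l^2 - 6*l + 8) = (l - 4)*(l + 3)*(l + 4)*(l - 2)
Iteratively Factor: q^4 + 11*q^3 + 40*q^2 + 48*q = (q + 4)*(q^3 + 7*q^2 + 12*q) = q*(q + 4)*(q^2 + 7*q + 12) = q*(q + 4)^2*(q + 3)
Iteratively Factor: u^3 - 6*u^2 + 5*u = (u)*(u^2 - 6*u + 5) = u*(u - 1)*(u - 5)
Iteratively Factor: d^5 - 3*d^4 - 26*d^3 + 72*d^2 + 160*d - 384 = (d - 4)*(d^4 + d^3 - 22*d^2 - 16*d + 96) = (d - 4)*(d - 2)*(d^3 + 3*d^2 - 16*d - 48) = (d - 4)^2*(d - 2)*(d^2 + 7*d + 12) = (d - 4)^2*(d - 2)*(d + 4)*(d + 3)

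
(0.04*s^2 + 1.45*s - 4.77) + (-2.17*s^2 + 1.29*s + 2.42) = -2.13*s^2 + 2.74*s - 2.35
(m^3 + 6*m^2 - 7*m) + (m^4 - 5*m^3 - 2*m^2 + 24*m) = m^4 - 4*m^3 + 4*m^2 + 17*m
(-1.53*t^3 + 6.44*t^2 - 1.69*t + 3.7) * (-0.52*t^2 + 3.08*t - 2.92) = 0.7956*t^5 - 8.0612*t^4 + 25.1816*t^3 - 25.934*t^2 + 16.3308*t - 10.804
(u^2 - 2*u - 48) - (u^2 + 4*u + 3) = -6*u - 51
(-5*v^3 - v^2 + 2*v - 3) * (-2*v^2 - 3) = 10*v^5 + 2*v^4 + 11*v^3 + 9*v^2 - 6*v + 9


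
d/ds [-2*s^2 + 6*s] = 6 - 4*s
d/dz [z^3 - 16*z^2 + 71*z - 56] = 3*z^2 - 32*z + 71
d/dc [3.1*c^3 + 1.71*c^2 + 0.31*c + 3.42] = 9.3*c^2 + 3.42*c + 0.31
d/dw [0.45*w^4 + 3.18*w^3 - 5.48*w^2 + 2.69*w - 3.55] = 1.8*w^3 + 9.54*w^2 - 10.96*w + 2.69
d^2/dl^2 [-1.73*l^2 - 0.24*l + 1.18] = -3.46000000000000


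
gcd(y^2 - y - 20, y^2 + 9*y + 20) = y + 4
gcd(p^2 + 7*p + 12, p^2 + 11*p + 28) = p + 4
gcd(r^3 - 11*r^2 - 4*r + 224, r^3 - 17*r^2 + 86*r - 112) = r^2 - 15*r + 56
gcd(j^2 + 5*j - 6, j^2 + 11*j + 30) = j + 6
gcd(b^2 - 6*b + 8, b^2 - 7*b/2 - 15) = 1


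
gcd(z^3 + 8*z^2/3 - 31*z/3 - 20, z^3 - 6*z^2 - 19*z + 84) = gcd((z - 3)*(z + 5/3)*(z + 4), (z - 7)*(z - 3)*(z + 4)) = z^2 + z - 12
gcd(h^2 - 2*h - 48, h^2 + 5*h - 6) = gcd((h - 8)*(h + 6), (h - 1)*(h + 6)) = h + 6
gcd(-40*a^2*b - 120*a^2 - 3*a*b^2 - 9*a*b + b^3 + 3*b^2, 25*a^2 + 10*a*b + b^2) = 5*a + b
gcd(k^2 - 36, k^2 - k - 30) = k - 6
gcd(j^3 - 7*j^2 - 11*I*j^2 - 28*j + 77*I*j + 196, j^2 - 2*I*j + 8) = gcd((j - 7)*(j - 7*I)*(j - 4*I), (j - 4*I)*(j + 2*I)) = j - 4*I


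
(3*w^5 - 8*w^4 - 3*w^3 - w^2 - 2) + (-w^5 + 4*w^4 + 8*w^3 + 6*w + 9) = 2*w^5 - 4*w^4 + 5*w^3 - w^2 + 6*w + 7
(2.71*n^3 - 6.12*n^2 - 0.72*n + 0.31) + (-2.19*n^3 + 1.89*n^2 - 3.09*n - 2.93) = 0.52*n^3 - 4.23*n^2 - 3.81*n - 2.62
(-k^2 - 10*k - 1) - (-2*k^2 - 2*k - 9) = k^2 - 8*k + 8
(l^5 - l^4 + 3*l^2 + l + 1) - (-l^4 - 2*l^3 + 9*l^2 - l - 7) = l^5 + 2*l^3 - 6*l^2 + 2*l + 8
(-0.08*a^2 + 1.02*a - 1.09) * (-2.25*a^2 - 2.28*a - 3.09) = 0.18*a^4 - 2.1126*a^3 + 0.3741*a^2 - 0.6666*a + 3.3681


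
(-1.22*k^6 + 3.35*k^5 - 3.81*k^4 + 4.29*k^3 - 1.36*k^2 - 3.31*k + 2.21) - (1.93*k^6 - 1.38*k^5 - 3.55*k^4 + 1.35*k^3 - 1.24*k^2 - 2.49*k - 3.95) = -3.15*k^6 + 4.73*k^5 - 0.26*k^4 + 2.94*k^3 - 0.12*k^2 - 0.82*k + 6.16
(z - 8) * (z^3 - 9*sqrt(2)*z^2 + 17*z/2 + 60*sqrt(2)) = z^4 - 9*sqrt(2)*z^3 - 8*z^3 + 17*z^2/2 + 72*sqrt(2)*z^2 - 68*z + 60*sqrt(2)*z - 480*sqrt(2)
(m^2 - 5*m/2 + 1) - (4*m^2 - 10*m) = -3*m^2 + 15*m/2 + 1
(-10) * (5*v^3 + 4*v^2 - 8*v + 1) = -50*v^3 - 40*v^2 + 80*v - 10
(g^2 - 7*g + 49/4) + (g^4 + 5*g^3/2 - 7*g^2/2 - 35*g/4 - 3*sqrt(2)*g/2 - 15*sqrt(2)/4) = g^4 + 5*g^3/2 - 5*g^2/2 - 63*g/4 - 3*sqrt(2)*g/2 - 15*sqrt(2)/4 + 49/4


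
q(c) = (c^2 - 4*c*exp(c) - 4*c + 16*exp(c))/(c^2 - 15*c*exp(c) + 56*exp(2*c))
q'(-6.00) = 0.10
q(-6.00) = 1.66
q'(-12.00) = 0.03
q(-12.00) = 1.33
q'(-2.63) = -0.20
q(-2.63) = 1.92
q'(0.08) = -0.32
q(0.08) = 0.26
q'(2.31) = -0.02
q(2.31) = 0.01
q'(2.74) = -0.01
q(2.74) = 0.01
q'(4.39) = -0.00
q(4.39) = -0.00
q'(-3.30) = 0.04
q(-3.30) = 1.97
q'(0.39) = -0.22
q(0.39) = 0.18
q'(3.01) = -0.01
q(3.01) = 0.00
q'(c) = (-4*c*exp(c) + 2*c + 12*exp(c) - 4)/(c^2 - 15*c*exp(c) + 56*exp(2*c)) + (c^2 - 4*c*exp(c) - 4*c + 16*exp(c))*(15*c*exp(c) - 2*c - 112*exp(2*c) + 15*exp(c))/(c^2 - 15*c*exp(c) + 56*exp(2*c))^2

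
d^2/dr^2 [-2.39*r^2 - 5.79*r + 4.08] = -4.78000000000000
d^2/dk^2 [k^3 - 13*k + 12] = 6*k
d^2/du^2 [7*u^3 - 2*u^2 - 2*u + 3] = 42*u - 4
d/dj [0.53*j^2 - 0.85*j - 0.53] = 1.06*j - 0.85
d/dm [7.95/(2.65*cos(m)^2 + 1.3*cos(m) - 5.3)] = (42.135*cos(m) + 10.335)*sin(m)/(2.65*cos(m)^2 + 1.3*cos(m) - 5.3)^2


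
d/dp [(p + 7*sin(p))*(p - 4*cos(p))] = (p + 7*sin(p))*(4*sin(p) + 1) + (p - 4*cos(p))*(7*cos(p) + 1)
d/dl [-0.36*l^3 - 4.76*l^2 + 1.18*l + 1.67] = -1.08*l^2 - 9.52*l + 1.18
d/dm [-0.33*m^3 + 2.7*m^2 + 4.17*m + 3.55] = -0.99*m^2 + 5.4*m + 4.17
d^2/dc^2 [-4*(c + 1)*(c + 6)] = -8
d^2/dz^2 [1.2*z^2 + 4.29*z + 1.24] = 2.40000000000000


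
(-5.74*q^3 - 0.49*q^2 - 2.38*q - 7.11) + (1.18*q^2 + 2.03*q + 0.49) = -5.74*q^3 + 0.69*q^2 - 0.35*q - 6.62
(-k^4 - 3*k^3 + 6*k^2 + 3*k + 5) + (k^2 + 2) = -k^4 - 3*k^3 + 7*k^2 + 3*k + 7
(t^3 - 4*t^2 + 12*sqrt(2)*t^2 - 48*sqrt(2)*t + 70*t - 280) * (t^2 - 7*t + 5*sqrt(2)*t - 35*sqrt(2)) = t^5 - 11*t^4 + 17*sqrt(2)*t^4 - 187*sqrt(2)*t^3 + 218*t^3 - 2090*t^2 + 826*sqrt(2)*t^2 - 3850*sqrt(2)*t + 5320*t + 9800*sqrt(2)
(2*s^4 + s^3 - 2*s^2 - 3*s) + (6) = 2*s^4 + s^3 - 2*s^2 - 3*s + 6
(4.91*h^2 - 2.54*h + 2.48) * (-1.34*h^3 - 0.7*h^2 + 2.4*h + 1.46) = -6.5794*h^5 - 0.0333999999999994*h^4 + 10.2388*h^3 - 0.6634*h^2 + 2.2436*h + 3.6208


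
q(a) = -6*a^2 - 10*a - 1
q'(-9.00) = 98.00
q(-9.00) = -397.00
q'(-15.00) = 170.00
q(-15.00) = -1201.00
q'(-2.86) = 24.32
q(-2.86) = -21.48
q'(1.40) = -26.80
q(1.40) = -26.76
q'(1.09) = -23.08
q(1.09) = -19.03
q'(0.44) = -15.28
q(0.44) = -6.56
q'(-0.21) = -7.48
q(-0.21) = 0.84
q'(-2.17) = 16.04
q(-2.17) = -7.55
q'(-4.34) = 42.08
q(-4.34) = -70.61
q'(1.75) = -31.00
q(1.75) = -36.88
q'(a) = -12*a - 10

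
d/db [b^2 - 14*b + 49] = 2*b - 14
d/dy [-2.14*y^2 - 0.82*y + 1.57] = -4.28*y - 0.82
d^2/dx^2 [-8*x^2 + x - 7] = -16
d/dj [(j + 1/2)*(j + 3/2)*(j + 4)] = 3*j^2 + 12*j + 35/4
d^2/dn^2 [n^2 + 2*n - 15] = 2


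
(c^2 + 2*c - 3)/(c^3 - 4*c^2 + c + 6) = (c^2 + 2*c - 3)/(c^3 - 4*c^2 + c + 6)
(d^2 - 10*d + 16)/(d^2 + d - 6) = (d - 8)/(d + 3)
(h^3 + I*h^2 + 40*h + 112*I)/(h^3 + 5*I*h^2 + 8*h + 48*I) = (h - 7*I)/(h - 3*I)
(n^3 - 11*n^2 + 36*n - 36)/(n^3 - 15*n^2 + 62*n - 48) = (n^2 - 5*n + 6)/(n^2 - 9*n + 8)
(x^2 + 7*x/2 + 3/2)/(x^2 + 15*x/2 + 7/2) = (x + 3)/(x + 7)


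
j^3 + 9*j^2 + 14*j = j*(j + 2)*(j + 7)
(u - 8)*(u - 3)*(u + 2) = u^3 - 9*u^2 + 2*u + 48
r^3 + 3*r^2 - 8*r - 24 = (r + 3)*(r - 2*sqrt(2))*(r + 2*sqrt(2))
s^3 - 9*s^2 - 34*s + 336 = (s - 8)*(s - 7)*(s + 6)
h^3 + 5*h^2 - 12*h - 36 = (h - 3)*(h + 2)*(h + 6)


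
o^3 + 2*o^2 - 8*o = o*(o - 2)*(o + 4)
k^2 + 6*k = k*(k + 6)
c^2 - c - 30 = (c - 6)*(c + 5)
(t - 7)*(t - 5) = t^2 - 12*t + 35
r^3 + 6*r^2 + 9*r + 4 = (r + 1)^2*(r + 4)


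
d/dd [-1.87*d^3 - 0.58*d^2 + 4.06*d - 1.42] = -5.61*d^2 - 1.16*d + 4.06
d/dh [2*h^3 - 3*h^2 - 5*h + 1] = 6*h^2 - 6*h - 5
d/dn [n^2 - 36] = 2*n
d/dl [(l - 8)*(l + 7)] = 2*l - 1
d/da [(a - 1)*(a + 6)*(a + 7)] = 3*a^2 + 24*a + 29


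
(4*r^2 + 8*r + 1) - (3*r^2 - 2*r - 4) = r^2 + 10*r + 5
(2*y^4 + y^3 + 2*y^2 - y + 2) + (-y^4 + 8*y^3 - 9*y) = y^4 + 9*y^3 + 2*y^2 - 10*y + 2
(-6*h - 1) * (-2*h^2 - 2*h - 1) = 12*h^3 + 14*h^2 + 8*h + 1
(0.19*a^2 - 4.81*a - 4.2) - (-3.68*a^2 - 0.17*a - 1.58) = 3.87*a^2 - 4.64*a - 2.62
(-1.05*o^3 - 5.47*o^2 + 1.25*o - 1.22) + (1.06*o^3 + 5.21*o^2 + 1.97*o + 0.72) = 0.01*o^3 - 0.26*o^2 + 3.22*o - 0.5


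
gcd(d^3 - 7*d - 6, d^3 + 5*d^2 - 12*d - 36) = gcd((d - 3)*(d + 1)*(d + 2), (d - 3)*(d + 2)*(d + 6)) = d^2 - d - 6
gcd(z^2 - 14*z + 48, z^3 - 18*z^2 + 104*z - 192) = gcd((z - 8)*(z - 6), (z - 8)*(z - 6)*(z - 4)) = z^2 - 14*z + 48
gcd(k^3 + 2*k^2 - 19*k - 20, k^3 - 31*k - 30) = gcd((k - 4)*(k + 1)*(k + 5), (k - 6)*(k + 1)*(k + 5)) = k^2 + 6*k + 5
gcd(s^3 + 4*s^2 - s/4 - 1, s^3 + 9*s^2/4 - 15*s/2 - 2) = s + 4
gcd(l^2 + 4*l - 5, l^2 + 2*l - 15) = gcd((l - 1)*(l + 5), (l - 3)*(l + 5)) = l + 5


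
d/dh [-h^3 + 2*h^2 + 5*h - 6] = -3*h^2 + 4*h + 5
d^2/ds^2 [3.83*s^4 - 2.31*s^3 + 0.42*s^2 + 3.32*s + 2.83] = 45.96*s^2 - 13.86*s + 0.84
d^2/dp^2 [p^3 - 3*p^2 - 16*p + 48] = 6*p - 6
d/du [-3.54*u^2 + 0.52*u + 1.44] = 0.52 - 7.08*u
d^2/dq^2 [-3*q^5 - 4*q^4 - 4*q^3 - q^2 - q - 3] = -60*q^3 - 48*q^2 - 24*q - 2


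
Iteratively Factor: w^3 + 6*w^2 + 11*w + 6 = (w + 3)*(w^2 + 3*w + 2) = (w + 1)*(w + 3)*(w + 2)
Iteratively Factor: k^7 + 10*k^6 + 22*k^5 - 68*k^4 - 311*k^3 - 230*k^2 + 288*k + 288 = (k + 1)*(k^6 + 9*k^5 + 13*k^4 - 81*k^3 - 230*k^2 + 288) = (k + 1)*(k + 4)*(k^5 + 5*k^4 - 7*k^3 - 53*k^2 - 18*k + 72) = (k - 1)*(k + 1)*(k + 4)*(k^4 + 6*k^3 - k^2 - 54*k - 72) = (k - 1)*(k + 1)*(k + 3)*(k + 4)*(k^3 + 3*k^2 - 10*k - 24) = (k - 1)*(k + 1)*(k + 2)*(k + 3)*(k + 4)*(k^2 + k - 12) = (k - 1)*(k + 1)*(k + 2)*(k + 3)*(k + 4)^2*(k - 3)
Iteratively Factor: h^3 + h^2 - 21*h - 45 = (h - 5)*(h^2 + 6*h + 9) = (h - 5)*(h + 3)*(h + 3)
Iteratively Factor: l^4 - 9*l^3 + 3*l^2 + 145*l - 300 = (l + 4)*(l^3 - 13*l^2 + 55*l - 75) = (l - 5)*(l + 4)*(l^2 - 8*l + 15) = (l - 5)*(l - 3)*(l + 4)*(l - 5)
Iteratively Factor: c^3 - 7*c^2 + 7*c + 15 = (c + 1)*(c^2 - 8*c + 15) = (c - 3)*(c + 1)*(c - 5)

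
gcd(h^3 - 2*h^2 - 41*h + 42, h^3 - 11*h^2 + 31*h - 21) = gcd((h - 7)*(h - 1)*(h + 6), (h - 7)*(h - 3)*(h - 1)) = h^2 - 8*h + 7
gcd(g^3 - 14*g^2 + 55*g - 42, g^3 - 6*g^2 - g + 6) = g^2 - 7*g + 6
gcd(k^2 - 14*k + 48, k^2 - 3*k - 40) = k - 8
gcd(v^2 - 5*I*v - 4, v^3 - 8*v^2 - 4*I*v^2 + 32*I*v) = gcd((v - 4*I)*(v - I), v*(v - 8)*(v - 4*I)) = v - 4*I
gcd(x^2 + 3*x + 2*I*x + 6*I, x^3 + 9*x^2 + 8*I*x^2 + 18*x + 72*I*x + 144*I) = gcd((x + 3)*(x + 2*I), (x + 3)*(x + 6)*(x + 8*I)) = x + 3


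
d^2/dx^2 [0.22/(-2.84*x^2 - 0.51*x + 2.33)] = (3.548864*x^2 + 0.637296*x - 0.22*(5.68*x + 0.51)*(11.36*x + 1.02) - 2.911568)/(2.84*x^2 + 0.51*x - 2.33)^3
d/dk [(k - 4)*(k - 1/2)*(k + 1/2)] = 3*k^2 - 8*k - 1/4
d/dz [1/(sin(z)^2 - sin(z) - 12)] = (1 - 2*sin(z))*cos(z)/(sin(z) + cos(z)^2 + 11)^2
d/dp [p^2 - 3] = 2*p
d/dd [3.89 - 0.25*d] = -0.250000000000000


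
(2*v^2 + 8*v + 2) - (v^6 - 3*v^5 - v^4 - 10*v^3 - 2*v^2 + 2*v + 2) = -v^6 + 3*v^5 + v^4 + 10*v^3 + 4*v^2 + 6*v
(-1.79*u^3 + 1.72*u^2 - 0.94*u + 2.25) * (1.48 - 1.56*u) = 2.7924*u^4 - 5.3324*u^3 + 4.012*u^2 - 4.9012*u + 3.33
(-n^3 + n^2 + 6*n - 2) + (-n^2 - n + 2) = -n^3 + 5*n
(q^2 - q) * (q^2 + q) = q^4 - q^2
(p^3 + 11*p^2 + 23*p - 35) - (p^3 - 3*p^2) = 14*p^2 + 23*p - 35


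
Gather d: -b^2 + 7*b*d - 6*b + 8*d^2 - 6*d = -b^2 - 6*b + 8*d^2 + d*(7*b - 6)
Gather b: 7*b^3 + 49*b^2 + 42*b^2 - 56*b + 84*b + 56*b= 7*b^3 + 91*b^2 + 84*b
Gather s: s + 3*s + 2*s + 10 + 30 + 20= 6*s + 60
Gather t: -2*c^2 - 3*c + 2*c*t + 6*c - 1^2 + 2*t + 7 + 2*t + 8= -2*c^2 + 3*c + t*(2*c + 4) + 14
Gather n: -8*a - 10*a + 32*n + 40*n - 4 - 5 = -18*a + 72*n - 9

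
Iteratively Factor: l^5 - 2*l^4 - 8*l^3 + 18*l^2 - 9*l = (l - 3)*(l^4 + l^3 - 5*l^2 + 3*l) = l*(l - 3)*(l^3 + l^2 - 5*l + 3) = l*(l - 3)*(l - 1)*(l^2 + 2*l - 3) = l*(l - 3)*(l - 1)*(l + 3)*(l - 1)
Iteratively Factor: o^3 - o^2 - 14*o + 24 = (o - 3)*(o^2 + 2*o - 8) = (o - 3)*(o + 4)*(o - 2)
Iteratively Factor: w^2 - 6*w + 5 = (w - 1)*(w - 5)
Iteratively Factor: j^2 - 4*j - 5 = (j + 1)*(j - 5)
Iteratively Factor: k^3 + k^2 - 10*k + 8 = (k - 1)*(k^2 + 2*k - 8) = (k - 1)*(k + 4)*(k - 2)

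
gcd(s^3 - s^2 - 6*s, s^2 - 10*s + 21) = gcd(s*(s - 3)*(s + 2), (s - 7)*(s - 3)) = s - 3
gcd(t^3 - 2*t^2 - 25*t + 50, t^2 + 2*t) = 1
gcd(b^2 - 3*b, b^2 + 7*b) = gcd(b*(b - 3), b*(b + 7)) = b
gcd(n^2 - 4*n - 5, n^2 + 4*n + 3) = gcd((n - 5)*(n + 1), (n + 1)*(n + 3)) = n + 1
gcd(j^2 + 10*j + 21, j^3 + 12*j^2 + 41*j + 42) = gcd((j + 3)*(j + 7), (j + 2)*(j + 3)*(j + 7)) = j^2 + 10*j + 21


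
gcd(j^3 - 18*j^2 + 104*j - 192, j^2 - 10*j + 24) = j^2 - 10*j + 24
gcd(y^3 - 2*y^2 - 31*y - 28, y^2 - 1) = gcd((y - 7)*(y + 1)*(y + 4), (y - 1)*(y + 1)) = y + 1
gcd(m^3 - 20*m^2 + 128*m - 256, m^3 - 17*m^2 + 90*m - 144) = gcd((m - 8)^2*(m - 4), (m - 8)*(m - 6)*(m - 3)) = m - 8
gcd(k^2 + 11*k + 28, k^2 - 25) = 1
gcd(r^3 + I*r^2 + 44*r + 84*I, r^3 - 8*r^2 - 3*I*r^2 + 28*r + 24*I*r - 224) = r - 7*I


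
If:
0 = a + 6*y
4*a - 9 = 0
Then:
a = 9/4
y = -3/8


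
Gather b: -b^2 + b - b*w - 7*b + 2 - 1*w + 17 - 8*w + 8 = -b^2 + b*(-w - 6) - 9*w + 27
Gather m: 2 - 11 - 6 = -15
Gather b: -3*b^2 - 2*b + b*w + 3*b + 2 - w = -3*b^2 + b*(w + 1) - w + 2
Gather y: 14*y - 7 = 14*y - 7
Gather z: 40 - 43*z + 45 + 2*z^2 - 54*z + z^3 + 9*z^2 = z^3 + 11*z^2 - 97*z + 85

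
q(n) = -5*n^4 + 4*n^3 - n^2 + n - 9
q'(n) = -20*n^3 + 12*n^2 - 2*n + 1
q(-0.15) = -9.19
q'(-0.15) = 1.64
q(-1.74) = -80.67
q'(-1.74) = 146.17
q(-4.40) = -2247.54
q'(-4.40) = 1945.80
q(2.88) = -262.85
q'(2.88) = -382.98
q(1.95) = -53.49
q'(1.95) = -105.57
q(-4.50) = -2448.56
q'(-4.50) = 2075.50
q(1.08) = -10.85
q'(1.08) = -12.36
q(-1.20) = -28.92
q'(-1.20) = 55.24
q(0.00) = -9.00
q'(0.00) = 1.00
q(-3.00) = -534.00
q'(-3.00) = 655.00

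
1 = 1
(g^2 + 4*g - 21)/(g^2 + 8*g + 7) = (g - 3)/(g + 1)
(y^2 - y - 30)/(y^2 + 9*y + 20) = (y - 6)/(y + 4)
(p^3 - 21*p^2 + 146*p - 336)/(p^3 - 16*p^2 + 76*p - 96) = (p - 7)/(p - 2)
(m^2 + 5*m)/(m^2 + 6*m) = (m + 5)/(m + 6)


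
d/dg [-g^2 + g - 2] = 1 - 2*g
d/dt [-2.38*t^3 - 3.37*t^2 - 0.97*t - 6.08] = -7.14*t^2 - 6.74*t - 0.97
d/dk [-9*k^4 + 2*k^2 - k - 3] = -36*k^3 + 4*k - 1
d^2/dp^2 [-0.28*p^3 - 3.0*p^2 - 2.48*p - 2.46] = -1.68*p - 6.0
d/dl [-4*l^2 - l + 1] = -8*l - 1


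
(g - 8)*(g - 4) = g^2 - 12*g + 32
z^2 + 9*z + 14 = (z + 2)*(z + 7)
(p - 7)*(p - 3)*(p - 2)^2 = p^4 - 14*p^3 + 65*p^2 - 124*p + 84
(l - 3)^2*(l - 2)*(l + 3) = l^4 - 5*l^3 - 3*l^2 + 45*l - 54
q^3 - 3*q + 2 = (q - 1)^2*(q + 2)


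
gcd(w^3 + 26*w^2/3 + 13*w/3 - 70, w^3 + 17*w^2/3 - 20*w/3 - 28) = w^2 + 11*w/3 - 14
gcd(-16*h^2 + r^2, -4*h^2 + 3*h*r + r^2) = 4*h + r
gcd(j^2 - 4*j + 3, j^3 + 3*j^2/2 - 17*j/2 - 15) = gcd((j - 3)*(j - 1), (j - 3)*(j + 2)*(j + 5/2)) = j - 3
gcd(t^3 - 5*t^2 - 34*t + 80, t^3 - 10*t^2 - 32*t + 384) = t - 8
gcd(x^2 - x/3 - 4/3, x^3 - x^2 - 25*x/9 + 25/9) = 1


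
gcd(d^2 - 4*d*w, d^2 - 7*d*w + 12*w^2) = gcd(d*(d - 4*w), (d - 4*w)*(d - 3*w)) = -d + 4*w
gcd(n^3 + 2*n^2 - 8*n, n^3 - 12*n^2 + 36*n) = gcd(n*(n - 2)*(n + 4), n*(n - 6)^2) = n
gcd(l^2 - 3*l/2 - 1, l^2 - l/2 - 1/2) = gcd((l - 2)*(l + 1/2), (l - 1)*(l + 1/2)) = l + 1/2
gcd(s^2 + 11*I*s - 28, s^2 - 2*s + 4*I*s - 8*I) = s + 4*I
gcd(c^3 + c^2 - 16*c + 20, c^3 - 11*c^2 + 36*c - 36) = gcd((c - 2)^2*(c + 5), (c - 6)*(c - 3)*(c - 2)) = c - 2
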